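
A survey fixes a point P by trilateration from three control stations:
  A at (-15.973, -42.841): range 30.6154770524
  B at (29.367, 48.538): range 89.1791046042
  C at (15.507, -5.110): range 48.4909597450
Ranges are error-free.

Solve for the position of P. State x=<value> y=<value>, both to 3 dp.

x=-31.621 y=-16.527

eq1: (x + 15.973)² + (y + 42.841)² = 30.6154770524²
eq2: (x − 29.367)² + (y − 48.538)² = 89.1791046042²
eq3: (x − 15.507)² + (y + 5.110)² = 48.4909597450²
eq1−eq2, eq1−eq3 (x²,y² cancel):
  90.680·x + 182.758·y = -5887.735140
  62.960·x + 75.462·y = -3237.974603
det = 90.680·75.462 − 182.758·62.960 = -4663.549520
x = (-5887.735140·75.462 − 182.758·-3237.974603) / -4663.549520 = -31.620870
y = (90.680·-3237.974603 − -5887.735140·62.960) / -4663.549520 = -16.526525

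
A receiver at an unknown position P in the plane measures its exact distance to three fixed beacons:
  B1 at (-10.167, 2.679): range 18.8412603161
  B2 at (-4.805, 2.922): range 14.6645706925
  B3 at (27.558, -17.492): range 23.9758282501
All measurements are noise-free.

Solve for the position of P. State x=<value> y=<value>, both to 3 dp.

eq1: (x + 10.167)² + (y − 2.679)² = 18.8412603161²
eq2: (x + 4.805)² + (y − 2.922)² = 14.6645706925²
eq3: (x − 27.558)² + (y + 17.492)² = 23.9758282501²
eq1−eq3, eq1−eq2 (x²,y² cancel):
  75.450·x − 40.342·y = 735.021248
  10.724·x + 0.486·y = 61.024636
det = 75.450·0.486 − -40.342·10.724 = 469.296308
x = (735.021248·0.486 − -40.342·61.024636) / 469.296308 = 6.007028
y = (75.450·61.024636 − 735.021248·10.724) / 469.296308 = -6.985052

x=6.007 y=-6.985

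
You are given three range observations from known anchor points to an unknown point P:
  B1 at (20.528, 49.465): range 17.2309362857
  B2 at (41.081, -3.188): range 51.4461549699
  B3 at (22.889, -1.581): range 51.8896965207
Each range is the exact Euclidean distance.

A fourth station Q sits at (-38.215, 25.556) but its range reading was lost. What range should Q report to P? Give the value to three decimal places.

79.213

eq1: (x − 20.528)² + (y − 49.465)² = 17.2309362857²
eq2: (x − 41.081)² + (y + 3.188)² = 51.4461549699²
eq3: (x − 22.889)² + (y + 1.581)² = 51.8896965207²
eq1−eq3, eq1−eq2 (x²,y² cancel):
  4.722·x − 102.092·y = -4737.414567
  41.106·x − 105.306·y = -3520.174800
det = 4.722·-105.306 − -102.092·41.106 = 3699.338820
x = (-4737.414567·-105.306 − -102.092·-3520.174800) / 3699.338820 = 37.708493
y = (4.722·-3520.174800 − -4737.414567·41.106) / 3699.338820 = 48.147495
|P − Q| = √((37.708493 − -38.215)² + (48.147495 − 25.556)²) = 79.213335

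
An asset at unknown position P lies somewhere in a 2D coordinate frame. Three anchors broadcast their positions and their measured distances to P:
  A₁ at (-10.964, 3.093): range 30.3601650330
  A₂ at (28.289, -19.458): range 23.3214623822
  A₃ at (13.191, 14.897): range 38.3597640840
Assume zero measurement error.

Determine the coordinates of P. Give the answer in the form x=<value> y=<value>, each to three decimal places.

x=5.183 y=-22.617

eq1: (x + 10.964)² + (y − 3.093)² = 30.3601650330²
eq2: (x − 28.289)² + (y + 19.458)² = 23.3214623822²
eq3: (x − 13.191)² + (y − 14.897)² = 38.3597640840²
eq1−eq3, eq1−eq2 (x²,y² cancel):
  48.310·x + 23.608·y = -283.584735
  78.506·x − 45.102·y = 1426.954353
det = 48.310·-45.102 − 23.608·78.506 = -4032.247268
x = (-283.584735·-45.102 − 23.608·1426.954353) / -4032.247268 = 5.182544
y = (48.310·1426.954353 − -283.584735·78.506) / -4032.247268 = -22.617479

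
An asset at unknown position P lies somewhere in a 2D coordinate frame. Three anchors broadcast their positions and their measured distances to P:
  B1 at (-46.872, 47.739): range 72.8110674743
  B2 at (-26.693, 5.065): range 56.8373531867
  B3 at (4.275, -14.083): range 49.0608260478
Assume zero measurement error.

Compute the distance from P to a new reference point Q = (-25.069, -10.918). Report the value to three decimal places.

eq1: (x + 46.872)² + (y − 47.739)² = 72.8110674743²
eq2: (x + 26.693)² + (y − 5.065)² = 56.8373531867²
eq3: (x − 4.275)² + (y + 14.083)² = 49.0608260478²
eq2−eq3, eq2−eq1 (x²,y² cancel):
  61.936·x − 38.296·y = 301.956105
  -40.358·x + 85.348·y = 1666.859202
det = 61.936·85.348 − -38.296·-40.358 = 3740.563760
x = (301.956105·85.348 − -38.296·1666.859202) / 3740.563760 = 23.955049
y = (61.936·1666.859202 − 301.956105·-40.358) / 3740.563760 = 30.857631
|P − Q| = √((23.955049 − -25.069)² + (30.857631 − -10.918)²) = 64.409322

64.409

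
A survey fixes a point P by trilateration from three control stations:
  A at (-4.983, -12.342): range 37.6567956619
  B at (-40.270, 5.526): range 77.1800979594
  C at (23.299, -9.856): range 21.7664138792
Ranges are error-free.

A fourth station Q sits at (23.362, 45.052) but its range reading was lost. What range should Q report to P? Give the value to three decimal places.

eq1: (x + 4.983)² + (y + 12.342)² = 37.6567956619²
eq2: (x + 40.270)² + (y − 5.526)² = 77.1800979594²
eq3: (x − 23.299)² + (y + 9.856)² = 21.7664138792²
eq1−eq3, eq1−eq2 (x²,y² cancel):
  56.564·x + 4.972·y = 1407.086370
  -70.574·x + 35.736·y = -3063.678939
det = 56.564·35.736 − 4.972·-70.574 = 2372.265032
x = (1407.086370·35.736 − 4.972·-3063.678939) / 2372.265032 = 27.617593
y = (56.564·-3063.678939 − 1407.086370·-70.574) / 2372.265032 = -31.189695
|P − Q| = √((27.617593 − 23.362)² + (-31.189695 − 45.052)²) = 76.360370

76.360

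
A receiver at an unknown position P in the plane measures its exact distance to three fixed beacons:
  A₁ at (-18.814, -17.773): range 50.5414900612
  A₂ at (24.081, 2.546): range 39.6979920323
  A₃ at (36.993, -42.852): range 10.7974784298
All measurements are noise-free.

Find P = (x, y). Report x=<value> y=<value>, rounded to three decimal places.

eq1: (x + 18.814)² + (y + 17.773)² = 50.5414900612²
eq2: (x − 24.081)² + (y − 2.546)² = 39.6979920323²
eq3: (x − 36.993)² + (y + 42.852)² = 10.7974784298²
eq3−eq2, eq3−eq1 (x²,y² cancel):
  -25.824·x + 90.796·y = -4077.744307
  -111.614·x + 50.158·y = -4972.786505
det = -25.824·50.158 − 90.796·-111.614 = 8838.824552
x = (-4077.744307·50.158 − 90.796·-4972.786505) / 8838.824552 = 27.942361
y = (-25.824·-4972.786505 − -4077.744307·-111.614) / 8838.824552 = -36.963752

x=27.942 y=-36.964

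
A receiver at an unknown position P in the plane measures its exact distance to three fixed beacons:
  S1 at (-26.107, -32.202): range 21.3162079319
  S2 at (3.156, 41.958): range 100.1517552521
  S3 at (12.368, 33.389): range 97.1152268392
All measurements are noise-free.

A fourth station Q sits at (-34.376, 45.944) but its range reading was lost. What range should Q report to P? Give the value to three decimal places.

eq1: (x + 26.107)² + (y + 32.202)² = 21.3162079319²
eq2: (x − 3.156)² + (y − 41.958)² = 100.1517552521²
eq3: (x − 12.368)² + (y − 33.389)² = 97.1152268392²
eq1−eq3, eq1−eq2 (x²,y² cancel):
  76.950·x + 131.182·y = -9427.738071
  58.526·x + 148.320·y = -9524.103512
det = 76.950·148.320 − 131.182·58.526 = 3735.666268
x = (-9427.738071·148.320 − 131.182·-9524.103512) / 3735.666268 = -39.867363
y = (76.950·-9524.103512 − -9427.738071·58.526) / 3735.666268 = -48.481838
|P − Q| = √((-39.867363 − -34.376)² + (-48.481838 − 45.944)²) = 94.585379

94.585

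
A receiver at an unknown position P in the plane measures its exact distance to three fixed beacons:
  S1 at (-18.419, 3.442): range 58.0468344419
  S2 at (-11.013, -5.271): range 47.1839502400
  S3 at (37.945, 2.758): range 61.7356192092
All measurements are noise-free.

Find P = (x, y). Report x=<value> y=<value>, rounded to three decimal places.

x=5.204 y=-49.580

eq1: (x + 18.419)² + (y − 3.442)² = 58.0468344419²
eq2: (x + 11.013)² + (y + 5.271)² = 47.1839502400²
eq3: (x − 37.945)² + (y − 2.758)² = 61.7356192092²
eq3−eq1, eq3−eq2 (x²,y² cancel):
  -112.728·x + 1.368·y = -654.470974
  -97.916·x − 16.058·y = 286.601540
det = -112.728·-16.058 − 1.368·-97.916 = 1944.135312
x = (-654.470974·-16.058 − 1.368·286.601540) / 1944.135312 = 5.204074
y = (-112.728·286.601540 − -654.470974·-97.916) / 1944.135312 = -49.580499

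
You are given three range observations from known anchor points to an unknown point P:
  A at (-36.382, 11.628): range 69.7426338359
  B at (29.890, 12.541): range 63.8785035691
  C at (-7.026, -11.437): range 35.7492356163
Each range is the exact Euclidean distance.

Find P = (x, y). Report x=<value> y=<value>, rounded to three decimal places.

eq1: (x + 36.382)² + (y − 11.628)² = 69.7426338359²
eq2: (x − 29.890)² + (y − 12.541)² = 63.8785035691²
eq3: (x + 7.026)² + (y + 11.437)² = 35.7492356163²
eq3−eq2, eq3−eq1 (x²,y² cancel):
  73.832·x + 47.956·y = -1931.936235
  -58.712·x + 46.130·y = -2307.336464
det = 73.832·46.130 − 47.956·-58.712 = 6221.462832
x = (-1931.936235·46.130 − 47.956·-2307.336464) / 6221.462832 = 3.460667
y = (73.832·-2307.336464 − -1931.936235·-58.712) / 6221.462832 = -45.613566

x=3.461 y=-45.614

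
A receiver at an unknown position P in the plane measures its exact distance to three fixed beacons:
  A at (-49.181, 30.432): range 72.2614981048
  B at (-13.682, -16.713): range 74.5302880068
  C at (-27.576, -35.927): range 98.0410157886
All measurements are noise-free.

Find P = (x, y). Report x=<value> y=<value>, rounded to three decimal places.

eq1: (x + 49.181)² + (y − 30.432)² = 72.2614981048²
eq2: (x + 13.682)² + (y + 16.713)² = 74.5302880068²
eq3: (x + 27.576)² + (y + 35.927)² = 98.0410157886²
eq1−eq3, eq1−eq2 (x²,y² cancel):
  43.210·x − 132.718·y = -5684.008949
  70.998·x − 94.290·y = -3211.395614
det = 43.210·-94.290 − -132.718·70.998 = 5348.441664
x = (-5684.008949·-94.290 − -132.718·-3211.395614) / 5348.441664 = 20.517229
y = (43.210·-3211.395614 − -5684.008949·70.998) / 5348.441664 = 49.507666

x=20.517 y=49.508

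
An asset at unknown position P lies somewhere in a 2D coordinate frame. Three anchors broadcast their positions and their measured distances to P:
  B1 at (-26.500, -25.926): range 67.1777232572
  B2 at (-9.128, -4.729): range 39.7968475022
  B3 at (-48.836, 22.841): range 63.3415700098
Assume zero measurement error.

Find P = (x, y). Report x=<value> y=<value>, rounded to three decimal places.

eq1: (x + 26.500)² + (y + 25.926)² = 67.1777232572²
eq2: (x + 9.128)² + (y + 4.729)² = 39.7968475022²
eq3: (x + 48.836)² + (y − 22.841)² = 63.3415700098²
eq3−eq1, eq3−eq2 (x²,y² cancel):
  44.672·x − 97.534·y = -2032.950712
  79.416·x − 55.140·y = -372.616932
det = 44.672·-55.140 − -97.534·79.416 = 5282.546064
x = (-2032.950712·-55.140 − -97.534·-372.616932) / 5282.546064 = 14.340449
y = (44.672·-372.616932 − -2032.950712·79.416) / 5282.546064 = 27.411644

x=14.340 y=27.412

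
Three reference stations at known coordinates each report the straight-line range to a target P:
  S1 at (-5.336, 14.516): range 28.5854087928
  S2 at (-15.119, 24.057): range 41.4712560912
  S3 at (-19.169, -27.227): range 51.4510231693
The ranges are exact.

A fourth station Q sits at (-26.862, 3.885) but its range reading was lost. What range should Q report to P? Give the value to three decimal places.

48.269

eq1: (x + 5.336)² + (y − 14.516)² = 28.5854087928²
eq2: (x + 15.119)² + (y − 24.057)² = 41.4712560912²
eq3: (x + 19.169)² + (y + 27.227)² = 51.4510231693²
eq1−eq2, eq1−eq3 (x²,y² cancel):
  -19.566·x + 19.082·y = -334.603228
  -27.666·x − 83.486·y = -960.509251
det = -19.566·-83.486 − 19.082·-27.666 = 2161.409688
x = (-334.603228·-83.486 − 19.082·-960.509251) / 2161.409688 = 21.404143
y = (-19.566·-960.509251 − -334.603228·-27.666) / 2161.409688 = 4.412024
|P − Q| = √((21.404143 − -26.862)² + (4.412024 − 3.885)²) = 48.269020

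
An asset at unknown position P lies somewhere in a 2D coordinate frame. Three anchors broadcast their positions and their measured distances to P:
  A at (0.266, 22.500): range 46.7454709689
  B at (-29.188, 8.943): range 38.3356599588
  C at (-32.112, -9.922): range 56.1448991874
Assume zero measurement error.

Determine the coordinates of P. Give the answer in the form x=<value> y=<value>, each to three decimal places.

eq1: (x − 0.266)² + (y − 22.500)² = 46.7454709689²
eq2: (x + 29.188)² + (y − 8.943)² = 38.3356599588²
eq3: (x + 32.112)² + (y + 9.922)² = 56.1448991874²
eq3−eq1, eq3−eq2 (x²,y² cancel):
  64.756·x + 64.844·y = 343.804777
  5.848·x + 37.730·y = 1484.916845
det = 64.756·37.730 − 64.844·5.848 = 2064.036168
x = (343.804777·37.730 − 64.844·1484.916845) / 2064.036168 = -40.365666
y = (64.756·1484.916845 − 343.804777·5.848) / 2064.036168 = 45.612914

x=-40.366 y=45.613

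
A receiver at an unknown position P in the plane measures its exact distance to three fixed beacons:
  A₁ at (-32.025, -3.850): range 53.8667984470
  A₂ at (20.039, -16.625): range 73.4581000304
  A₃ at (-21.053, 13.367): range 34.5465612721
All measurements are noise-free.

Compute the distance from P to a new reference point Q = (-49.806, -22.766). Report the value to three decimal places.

eq1: (x + 32.025)² + (y + 3.850)² = 53.8667984470²
eq2: (x − 20.039)² + (y + 16.625)² = 73.4581000304²
eq3: (x + 21.053)² + (y − 13.367)² = 34.5465612721²
eq2−eq3, eq2−eq1 (x²,y² cancel):
  -82.184·x + 59.984·y = 4146.580916
  -104.128·x + 25.550·y = 2856.931464
det = -82.184·25.550 − 59.984·-104.128 = 4146.212752
x = (4146.580916·25.550 − 59.984·2856.931464) / 4146.212752 = -15.779469
y = (-82.184·2856.931464 − 4146.580916·-104.128) / 4146.212752 = 47.508687
|P − Q| = √((-15.779469 − -49.806)² + (47.508687 − -22.766)²) = 78.079039

78.079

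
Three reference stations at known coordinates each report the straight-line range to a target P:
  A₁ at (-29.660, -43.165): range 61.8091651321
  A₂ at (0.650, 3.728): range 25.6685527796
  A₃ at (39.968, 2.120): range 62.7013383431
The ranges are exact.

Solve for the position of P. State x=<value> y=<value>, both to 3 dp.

x=-20.692 y=17.990

eq1: (x + 29.660)² + (y + 43.165)² = 61.8091651321²
eq2: (x − 0.650)² + (y − 3.728)² = 25.6685527796²
eq3: (x − 39.968)² + (y − 2.120)² = 62.7013383431²
eq3−eq1, eq3−eq2 (x²,y² cancel):
  -139.256·x − 90.570·y = 1252.082337
  -78.636·x + 3.216·y = 1684.968288
det = -139.256·3.216 − -90.570·-78.636 = -7569.909816
x = (1252.082337·3.216 − -90.570·1684.968288) / -7569.909816 = -20.691696
y = (-139.256·1684.968288 − 1252.082337·-78.636) / -7569.909816 = 17.990069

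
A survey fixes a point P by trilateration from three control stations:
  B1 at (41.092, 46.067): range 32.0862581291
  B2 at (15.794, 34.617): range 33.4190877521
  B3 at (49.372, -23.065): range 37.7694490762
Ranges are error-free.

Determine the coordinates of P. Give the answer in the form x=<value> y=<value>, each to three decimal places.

x=42.093 y=13.996

eq1: (x − 41.092)² + (y − 46.067)² = 32.0862581291²
eq2: (x − 15.794)² + (y − 34.617)² = 33.4190877521²
eq3: (x − 49.372)² + (y + 23.065)² = 37.7694490762²
eq2−eq3, eq2−eq1 (x²,y² cancel):
  67.156·x − 115.364·y = 1212.105627
  50.596·x + 22.900·y = 2450.241293
det = 67.156·22.900 − -115.364·50.596 = 7374.829344
x = (1212.105627·22.900 − -115.364·2450.241293) / 7374.829344 = 42.092751
y = (67.156·2450.241293 − 1212.105627·50.596) / 7374.829344 = 13.996352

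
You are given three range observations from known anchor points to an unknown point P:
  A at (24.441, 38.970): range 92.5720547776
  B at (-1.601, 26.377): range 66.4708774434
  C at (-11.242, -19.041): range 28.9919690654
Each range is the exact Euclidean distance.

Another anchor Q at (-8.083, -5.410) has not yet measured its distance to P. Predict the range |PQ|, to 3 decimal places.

38.440

eq1: (x − 24.441)² + (y − 38.970)² = 92.5720547776²
eq2: (x + 1.601)² + (y − 26.377)² = 66.4708774434²
eq3: (x + 11.242)² + (y + 19.041)² = 28.9919690654²
eq2−eq1, eq2−eq3 (x²,y² cancel):
  52.084·x + 25.186·y = -2733.493727
  -19.282·x − 90.836·y = 3368.476193
det = 52.084·-90.836 − 25.186·-19.282 = -4245.465772
x = (-2733.493727·-90.836 − 25.186·3368.476193) / -4245.465772 = -38.502535
y = (52.084·3368.476193 − -2733.493727·-19.282) / -4245.465772 = -28.910017
|P − Q| = √((-38.502535 − -8.083)² + (-28.910017 − -5.410)²) = 38.439549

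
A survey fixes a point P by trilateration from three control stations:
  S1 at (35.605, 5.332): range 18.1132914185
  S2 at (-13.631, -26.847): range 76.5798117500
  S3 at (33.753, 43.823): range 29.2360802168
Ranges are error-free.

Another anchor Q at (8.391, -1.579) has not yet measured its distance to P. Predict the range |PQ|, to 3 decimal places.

eq1: (x − 35.605)² + (y − 5.332)² = 18.1132914185²
eq2: (x + 13.631)² + (y + 26.847)² = 76.5798117500²
eq3: (x − 33.753)² + (y − 43.823)² = 29.2360802168²
eq3−eq1, eq3−eq2 (x²,y² cancel):
  3.704·x − 76.982·y = -1236.917029
  -94.768·x − 141.340·y = -7162.873949
det = 3.704·-141.340 − -76.982·-94.768 = -7818.953536
x = (-1236.917029·-141.340 − -76.982·-7162.873949) / -7818.953536 = 48.163288
y = (3.704·-7162.873949 − -1236.917029·-94.768) / -7818.953536 = 18.384997
|P − Q| = √((48.163288 − 8.391)² + (18.384997 − -1.579)²) = 44.501641

44.502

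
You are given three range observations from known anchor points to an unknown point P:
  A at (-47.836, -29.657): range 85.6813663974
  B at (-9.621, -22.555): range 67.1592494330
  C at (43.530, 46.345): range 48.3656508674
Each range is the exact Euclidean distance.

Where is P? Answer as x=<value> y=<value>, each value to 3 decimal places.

eq1: (x + 47.836)² + (y + 29.657)² = 85.6813663974²
eq2: (x + 9.621)² + (y + 22.555)² = 67.1592494330²
eq3: (x − 43.530)² + (y − 46.345)² = 48.3656508674²
eq2−eq3, eq2−eq1 (x²,y² cancel):
  106.302·x + 137.800·y = 5612.556860
  -76.430·x − 14.204·y = -264.402884
det = 106.302·-14.204 − 137.800·-76.430 = 9022.140392
x = (5612.556860·-14.204 − 137.800·-264.402884) / 9022.140392 = -4.797757
y = (106.302·-264.402884 − 5612.556860·-76.430) / 9022.140392 = 44.430828

x=-4.798 y=44.431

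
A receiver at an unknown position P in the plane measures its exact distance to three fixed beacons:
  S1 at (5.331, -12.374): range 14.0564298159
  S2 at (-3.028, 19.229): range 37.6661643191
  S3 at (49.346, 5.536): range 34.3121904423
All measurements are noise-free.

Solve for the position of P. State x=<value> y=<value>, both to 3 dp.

x=19.328 y=-11.085

eq1: (x − 5.331)² + (y + 12.374)² = 14.0564298159²
eq2: (x + 3.028)² + (y − 19.229)² = 37.6661643191²
eq3: (x − 49.346)² + (y − 5.536)² = 34.3121904423²
eq1−eq2, eq1−eq3 (x²,y² cancel):
  -16.718·x + 63.206·y = -1023.768927
  88.030·x + 35.820·y = 1304.396381
det = -16.718·35.820 − 63.206·88.030 = -6162.862940
x = (-1023.768927·35.820 − 63.206·1304.396381) / -6162.862940 = 19.328205
y = (-16.718·1304.396381 − -1023.768927·88.030) / -6162.862940 = -11.085023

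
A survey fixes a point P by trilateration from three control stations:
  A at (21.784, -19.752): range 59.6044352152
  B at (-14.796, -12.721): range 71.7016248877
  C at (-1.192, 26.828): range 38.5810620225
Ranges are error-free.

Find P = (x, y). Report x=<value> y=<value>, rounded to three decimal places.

eq1: (x − 21.784)² + (y + 19.752)² = 59.6044352152²
eq2: (x + 14.796)² + (y + 12.721)² = 71.7016248877²
eq3: (x + 1.192)² + (y − 26.828)² = 38.5810620225²
eq3−eq1, eq3−eq2 (x²,y² cancel):
  45.952·x − 93.160·y = -1920.668639
  -27.208·x − 79.098·y = -3993.041656
det = 45.952·-79.098 − -93.160·-27.208 = -6169.408576
x = (-1920.668639·-79.098 − -93.160·-3993.041656) / -6169.408576 = 35.671282
y = (45.952·-3993.041656 − -1920.668639·-27.208) / -6169.408576 = 38.212059

x=35.671 y=38.212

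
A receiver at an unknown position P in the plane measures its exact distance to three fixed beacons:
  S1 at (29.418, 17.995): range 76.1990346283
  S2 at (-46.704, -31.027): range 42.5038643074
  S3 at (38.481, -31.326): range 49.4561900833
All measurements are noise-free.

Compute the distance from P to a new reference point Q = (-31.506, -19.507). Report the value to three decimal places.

37.315

eq1: (x − 29.418)² + (y − 17.995)² = 76.1990346283²
eq2: (x + 46.704)² + (y + 31.027)² = 42.5038643074²
eq3: (x − 38.481)² + (y + 31.326)² = 49.4561900833²
eq2−eq3, eq2−eq1 (x²,y² cancel):
  170.370·x − 0.598·y = -1321.168964
  152.244·x + 98.044·y = -5954.413993
det = 170.370·98.044 − -0.598·152.244 = 16794.798192
x = (-1321.168964·98.044 − -0.598·-5954.413993) / 16794.798192 = -7.924682
y = (170.370·-5954.413993 − -1321.168964·152.244) / 16794.798192 = -48.426510
|P − Q| = √((-7.924682 − -31.506)² + (-48.426510 − -19.507)²) = 37.315099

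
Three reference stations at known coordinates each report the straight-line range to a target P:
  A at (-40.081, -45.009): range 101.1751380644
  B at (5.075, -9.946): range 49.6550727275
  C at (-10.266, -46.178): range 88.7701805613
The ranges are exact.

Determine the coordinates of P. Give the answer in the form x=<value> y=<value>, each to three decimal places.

x=17.623 y=38.098

eq1: (x + 40.081)² + (y + 45.009)² = 101.1751380644²
eq2: (x − 5.075)² + (y + 9.946)² = 49.6550727275²
eq3: (x + 10.266)² + (y + 46.178)² = 88.7701805613²
eq2−eq1, eq2−eq3 (x²,y² cancel):
  -90.312·x − 70.126·y = -4263.164214
  -30.682·x − 72.464·y = -3301.398810
det = -90.312·-72.464 − -70.126·-30.682 = 4392.762836
x = (-4263.164214·-72.464 − -70.126·-3301.398810) / 4392.762836 = 17.622631
y = (-90.312·-3301.398810 − -4263.164214·-30.682) / 4392.762836 = 38.097555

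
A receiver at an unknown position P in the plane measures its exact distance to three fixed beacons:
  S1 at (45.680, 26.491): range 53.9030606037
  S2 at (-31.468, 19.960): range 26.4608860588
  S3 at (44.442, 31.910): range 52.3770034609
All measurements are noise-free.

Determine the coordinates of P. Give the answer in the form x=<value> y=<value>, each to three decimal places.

eq1: (x − 45.680)² + (y − 26.491)² = 53.9030606037²
eq2: (x + 31.468)² + (y − 19.960)² = 26.4608860588²
eq3: (x − 44.442)² + (y − 31.910)² = 52.3770034609²
eq1−eq3, eq1−eq2 (x²,y² cancel):
  -2.476·x + 10.838·y = 367.093434
  -154.296·x − 13.062·y = 805.562594
det = -2.476·-13.062 − 10.838·-154.296 = 1704.601560
x = (367.093434·-13.062 − 10.838·805.562594) / 1704.601560 = -7.934794
y = (-2.476·805.562594 − 367.093434·-154.296) / 1704.601560 = 32.058210

x=-7.935 y=32.058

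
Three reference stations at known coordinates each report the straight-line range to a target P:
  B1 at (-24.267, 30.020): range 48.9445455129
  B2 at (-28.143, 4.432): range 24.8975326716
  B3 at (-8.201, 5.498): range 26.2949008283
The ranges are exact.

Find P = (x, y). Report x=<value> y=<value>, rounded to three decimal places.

eq1: (x + 24.267)² + (y − 30.020)² = 48.9445455129²
eq2: (x + 28.143)² + (y − 4.432)² = 24.8975326716²
eq3: (x + 8.201)² + (y − 5.498)² = 26.2949008283²
eq2−eq1, eq2−eq3 (x²,y² cancel):
  7.752·x + 51.176·y = -1097.264786
  39.884·x + 2.132·y = -785.721344
det = 7.752·2.132 − 51.176·39.884 = -2024.576320
x = (-1097.264786·2.132 − 51.176·-785.721344) / -2024.576320 = -18.705497
y = (7.752·-785.721344 − -1097.264786·39.884) / -2024.576320 = -18.607546

x=-18.705 y=-18.608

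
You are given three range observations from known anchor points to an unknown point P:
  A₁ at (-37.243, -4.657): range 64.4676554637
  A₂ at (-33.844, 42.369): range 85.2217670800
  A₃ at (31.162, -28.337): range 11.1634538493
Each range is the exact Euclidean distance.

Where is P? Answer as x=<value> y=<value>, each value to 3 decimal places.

x=25.698 y=-18.602

eq1: (x + 37.243)² + (y + 4.657)² = 64.4676554637²
eq2: (x + 33.844)² + (y − 42.369)² = 85.2217670800²
eq3: (x − 31.162)² + (y + 28.337)² = 11.1634538493²
eq3−eq2, eq3−eq1 (x²,y² cancel):
  -130.012·x + 141.412·y = -5971.634198
  -136.810·x + 47.360·y = -4396.783014
det = -130.012·47.360 − 141.412·-136.810 = 13189.207400
x = (-5971.634198·47.360 − 141.412·-4396.783014) / 13189.207400 = 25.698382
y = (-130.012·-4396.783014 − -5971.634198·-136.810) / 13189.207400 = -18.601931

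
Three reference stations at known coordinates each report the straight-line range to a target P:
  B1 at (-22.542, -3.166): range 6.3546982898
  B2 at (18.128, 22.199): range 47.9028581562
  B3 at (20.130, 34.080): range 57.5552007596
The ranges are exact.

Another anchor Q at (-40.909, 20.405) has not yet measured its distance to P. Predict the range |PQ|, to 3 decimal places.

eq1: (x + 22.542)² + (y + 3.166)² = 6.3546982898²
eq2: (x − 18.128)² + (y − 22.199)² = 47.9028581562²
eq3: (x − 20.130)² + (y − 34.080)² = 57.5552007596²
eq3−eq1, eq3−eq2 (x²,y² cancel):
  -85.344·x − 74.492·y = 2223.720964
  -4.004·x − 23.762·y = 272.674000
det = -85.344·-23.762 − -74.492·-4.004 = 1729.678160
x = (2223.720964·-23.762 − -74.492·272.674000) / 1729.678160 = -18.805826
y = (-85.344·272.674000 − 2223.720964·-4.004) / 1729.678160 = -8.306349
|P − Q| = √((-18.805826 − -40.909)² + (-8.306349 − 20.405)²) = 36.233850

36.234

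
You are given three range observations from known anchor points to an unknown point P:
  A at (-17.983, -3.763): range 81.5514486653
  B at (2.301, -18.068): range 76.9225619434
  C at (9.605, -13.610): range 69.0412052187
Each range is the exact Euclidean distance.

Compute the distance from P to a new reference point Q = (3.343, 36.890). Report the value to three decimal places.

45.670

eq1: (x + 17.983)² + (y + 3.763)² = 81.5514486653²
eq2: (x − 2.301)² + (y + 18.068)² = 76.9225619434²
eq3: (x − 9.605)² + (y + 13.610)² = 69.0412052187²
eq3−eq2, eq3−eq1 (x²,y² cancel):
  -14.608·x − 8.916·y = -1096.133418
  -55.176·x + 19.694·y = -1823.890428
det = -14.608·19.694 − -8.916·-55.176 = -779.639168
x = (-1096.133418·19.694 − -8.916·-1823.890428) / -779.639168 = 48.546892
y = (-14.608·-1823.890428 − -1096.133418·-55.176) / -779.639168 = 43.400675
|P − Q| = √((48.546892 − 3.343)² + (43.400675 − 36.890)²) = 45.670349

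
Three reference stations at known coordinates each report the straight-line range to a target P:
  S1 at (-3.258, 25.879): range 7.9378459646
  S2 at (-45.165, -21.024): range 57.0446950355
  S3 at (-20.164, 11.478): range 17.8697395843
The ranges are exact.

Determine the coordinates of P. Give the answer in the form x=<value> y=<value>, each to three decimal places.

eq1: (x + 3.258)² + (y − 25.879)² = 7.9378459646²
eq2: (x + 45.165)² + (y + 21.024)² = 57.0446950355²
eq3: (x + 20.164)² + (y − 11.478)² = 17.8697395843²
eq3−eq2, eq3−eq1 (x²,y² cancel):
  -50.002·x − 65.004·y = -991.215218
  33.812·x + 28.802·y = 398.324019
det = -50.002·28.802 − -65.004·33.812 = 757.757644
x = (-991.215218·28.802 − -65.004·398.324019) / 757.757644 = -3.505509
y = (-50.002·398.324019 − -991.215218·33.812) / 757.757644 = 17.945014

x=-3.506 y=17.945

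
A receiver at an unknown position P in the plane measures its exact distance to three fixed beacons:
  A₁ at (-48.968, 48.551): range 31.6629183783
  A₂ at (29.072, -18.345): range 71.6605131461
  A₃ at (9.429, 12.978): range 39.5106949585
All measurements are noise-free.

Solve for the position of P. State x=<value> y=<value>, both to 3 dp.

eq1: (x + 48.968)² + (y − 48.551)² = 31.6629183783²
eq2: (x − 29.072)² + (y + 18.345)² = 71.6605131461²
eq3: (x − 9.429)² + (y − 12.978)² = 39.5106949585²
eq2−eq1, eq2−eq3 (x²,y² cancel):
  -156.080·x + 133.792·y = 7706.033160
  -39.286·x + 62.646·y = 2649.748444
det = -156.080·62.646 − 133.792·-39.286 = -4521.635168
x = (7706.033160·62.646 − 133.792·2649.748444) / -4521.635168 = -28.360760
y = (-156.080·2649.748444 − 7706.033160·-39.286) / -4521.635168 = 24.511822

x=-28.361 y=24.512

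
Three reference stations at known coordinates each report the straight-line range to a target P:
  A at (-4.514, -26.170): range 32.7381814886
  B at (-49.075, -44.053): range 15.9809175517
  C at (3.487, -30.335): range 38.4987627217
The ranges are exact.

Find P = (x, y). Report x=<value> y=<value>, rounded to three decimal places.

x=-33.245 y=-41.865

eq1: (x + 4.514)² + (y + 26.170)² = 32.7381814886²
eq2: (x + 49.075)² + (y + 44.053)² = 15.9809175517²
eq3: (x − 3.487)² + (y + 30.335)² = 38.4987627217²
eq1−eq3, eq1−eq2 (x²,y² cancel):
  16.002·x − 8.330·y = -183.239906
  -89.122·x − 35.766·y = 4460.176139
det = 16.002·-35.766 − -8.330·-89.122 = -1314.713792
x = (-183.239906·-35.766 − -8.330·4460.176139) / -1314.713792 = -33.244518
y = (16.002·4460.176139 − -183.239906·-89.122) / -1314.713792 = -41.865410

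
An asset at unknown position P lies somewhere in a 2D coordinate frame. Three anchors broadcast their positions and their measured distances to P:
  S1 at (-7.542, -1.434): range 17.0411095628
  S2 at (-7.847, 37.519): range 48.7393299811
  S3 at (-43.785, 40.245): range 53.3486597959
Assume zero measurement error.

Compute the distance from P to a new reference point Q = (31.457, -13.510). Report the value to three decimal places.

eq1: (x + 7.542)² + (y + 1.434)² = 17.0411095628²
eq2: (x + 7.847)² + (y − 37.519)² = 48.7393299811²
eq3: (x + 43.785)² + (y − 40.245)² = 53.3486597959²
eq3−eq2, eq3−eq1 (x²,y² cancel):
  71.876·x − 5.452·y = -1596.978265
  72.486·x − 83.358·y = -922.168043
det = 71.876·-83.358 − -5.452·72.486 = -5596.245936
x = (-1596.978265·-83.358 − -5.452·-922.168043) / -5596.245936 = -22.889140
y = (71.876·-922.168043 − -1596.978265·72.486) / -5596.245936 = -8.841073
|P − Q| = √((-22.889140 − 31.457)² + (-8.841073 − -13.510)²) = 54.546327

54.546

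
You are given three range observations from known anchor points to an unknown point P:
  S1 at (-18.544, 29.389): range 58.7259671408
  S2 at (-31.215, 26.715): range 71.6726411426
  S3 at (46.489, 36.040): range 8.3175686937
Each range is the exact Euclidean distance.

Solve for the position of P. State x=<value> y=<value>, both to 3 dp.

eq1: (x + 18.544)² + (y − 29.389)² = 58.7259671408²
eq2: (x + 31.215)² + (y − 26.715)² = 71.6726411426²
eq3: (x − 46.489)² + (y − 36.040)² = 8.3175686937²
eq3−eq1, eq3−eq2 (x²,y² cancel):
  -130.066·x − 13.302·y = -5632.072732
  -155.408·x − 18.650·y = -6839.826810
det = -130.066·-18.650 − -13.302·-155.408 = 358.493684
x = (-5632.072732·-18.650 − -13.302·-6839.826810) / 358.493684 = 39.205099
y = (-130.066·-6839.826810 − -5632.072732·-155.408) / 358.493684 = 40.055810

x=39.205 y=40.056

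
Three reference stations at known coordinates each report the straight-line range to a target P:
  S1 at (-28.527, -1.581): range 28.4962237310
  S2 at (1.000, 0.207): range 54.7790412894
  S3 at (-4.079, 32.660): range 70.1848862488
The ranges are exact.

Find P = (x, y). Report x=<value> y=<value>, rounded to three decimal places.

eq1: (x + 28.527)² + (y + 1.581)² = 28.4962237310²
eq2: (x − 1.000)² + (y − 0.207)² = 54.7790412894²
eq3: (x + 4.079)² + (y − 32.660)² = 70.1848862488²
eq2−eq3, eq2−eq1 (x²,y² cancel):
  -10.158·x + 64.906·y = -842.903901
  -59.054·x − 3.576·y = 3003.955039
det = -10.158·-3.576 − 64.906·-59.054 = 3869.283932
x = (-842.903901·-3.576 − 64.906·3003.955039) / 3869.283932 = -49.611371
y = (-10.158·3003.955039 − -842.903901·-59.054) / 3869.283932 = -20.750874

x=-49.611 y=-20.751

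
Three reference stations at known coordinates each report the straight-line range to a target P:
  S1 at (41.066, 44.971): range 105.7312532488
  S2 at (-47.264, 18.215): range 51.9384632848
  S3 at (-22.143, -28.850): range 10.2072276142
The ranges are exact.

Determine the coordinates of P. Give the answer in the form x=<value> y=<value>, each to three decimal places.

x=-32.017 y=-31.435

eq1: (x − 41.066)² + (y − 44.971)² = 105.7312532488²
eq2: (x + 47.264)² + (y − 18.215)² = 51.9384632848²
eq3: (x + 22.143)² + (y + 28.850)² = 10.2072276142²
eq1−eq2, eq1−eq3 (x²,y² cancel):
  -176.660·x − 53.512·y = 7338.358669
  -126.418·x − 147.642·y = 8688.738170
det = -176.660·-147.642 − -53.512·-126.418 = 19317.555704
x = (7338.358669·-147.642 − -53.512·8688.738170) / 19317.555704 = -32.017415
y = (-176.660·8688.738170 − 7338.358669·-126.418) / 19317.555704 = -31.435233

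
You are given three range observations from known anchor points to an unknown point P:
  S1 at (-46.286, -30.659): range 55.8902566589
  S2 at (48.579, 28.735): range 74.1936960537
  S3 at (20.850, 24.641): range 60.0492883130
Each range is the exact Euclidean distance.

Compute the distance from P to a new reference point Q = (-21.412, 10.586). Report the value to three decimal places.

eq1: (x + 46.286)² + (y + 30.659)² = 55.8902566589²
eq2: (x − 48.579)² + (y − 28.735)² = 74.1936960537²
eq3: (x − 20.850)² + (y − 24.641)² = 60.0492883130²
eq2−eq3, eq2−eq1 (x²,y² cancel):
  -55.458·x − 8.188·y = -244.930578
  -189.730·x − 118.788·y = 2277.732356
det = -55.458·-118.788 − -8.188·-189.730 = 5034.235664
x = (-244.930578·-118.788 − -8.188·2277.732356) / 5034.235664 = 9.484039
y = (-55.458·2277.732356 − -244.930578·-189.730) / 5034.235664 = -34.322819
|P − Q| = √((9.484039 − -21.412)² + (-34.322819 − 10.586)²) = 54.510249

54.510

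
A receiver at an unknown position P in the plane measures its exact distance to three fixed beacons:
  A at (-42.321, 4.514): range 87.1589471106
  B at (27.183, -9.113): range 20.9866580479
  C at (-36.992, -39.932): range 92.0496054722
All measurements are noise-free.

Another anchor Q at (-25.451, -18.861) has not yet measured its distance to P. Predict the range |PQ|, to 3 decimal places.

73.371

eq1: (x + 42.321)² + (y − 4.514)² = 87.1589471106²
eq2: (x − 27.183)² + (y + 9.113)² = 20.9866580479²
eq3: (x + 36.992)² + (y + 39.932)² = 92.0496054722²
eq1−eq3, eq1−eq2 (x²,y² cancel):
  10.658·x − 88.892·y = 275.081645
  139.008·x − 27.254·y = 6166.761266
det = 10.658·-27.254 − -88.892·139.008 = 12066.226004
x = (275.081645·-27.254 − -88.892·6166.761266) / 12066.226004 = 44.809261
y = (10.658·6166.761266 − 275.081645·139.008) / 12066.226004 = 2.277994
|P − Q| = √((44.809261 − -25.451)² + (2.277994 − -18.861)²) = 73.371393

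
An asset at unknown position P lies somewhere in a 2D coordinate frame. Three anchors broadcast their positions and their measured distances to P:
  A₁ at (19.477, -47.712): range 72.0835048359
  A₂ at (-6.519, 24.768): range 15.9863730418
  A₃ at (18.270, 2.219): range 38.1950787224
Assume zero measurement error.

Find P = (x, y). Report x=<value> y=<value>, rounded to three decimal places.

eq1: (x − 19.477)² + (y + 47.712)² = 72.0835048359²
eq2: (x + 6.519)² + (y − 24.768)² = 15.9863730418²
eq3: (x − 18.270)² + (y − 2.219)² = 38.1950787224²
eq2−eq1, eq2−eq3 (x²,y² cancel):
  51.992·x − 144.960·y = -2940.630258
  49.578·x − 45.098·y = -1520.534240
det = 51.992·-45.098 − -144.960·49.578 = 4842.091664
x = (-2940.630258·-45.098 − -144.960·-1520.534240) / 4842.091664 = -18.132680
y = (51.992·-1520.534240 − -2940.630258·49.578) / 4842.091664 = 13.782257

x=-18.133 y=13.782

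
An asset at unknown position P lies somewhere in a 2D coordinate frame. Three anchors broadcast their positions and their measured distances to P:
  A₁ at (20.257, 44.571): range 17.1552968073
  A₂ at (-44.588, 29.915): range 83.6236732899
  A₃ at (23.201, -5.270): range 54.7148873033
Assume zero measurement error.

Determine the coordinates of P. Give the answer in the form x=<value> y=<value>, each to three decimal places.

eq1: (x − 20.257)² + (y − 44.571)² = 17.1552968073²
eq2: (x + 44.588)² + (y − 29.915)² = 83.6236732899²
eq3: (x − 23.201)² + (y + 5.270)² = 54.7148873033²
eq2−eq3, eq2−eq1 (x²,y² cancel):
  135.578·x − 70.370·y = 1682.262174
  129.690·x + 29.312·y = 6212.537647
det = 135.578·29.312 − -70.370·129.690 = 13100.347636
x = (1682.262174·29.312 − -70.370·6212.537647) / 13100.347636 = 37.135407
y = (135.578·6212.537647 − 1682.262174·129.690) / 13100.347636 = 47.640785

x=37.135 y=47.641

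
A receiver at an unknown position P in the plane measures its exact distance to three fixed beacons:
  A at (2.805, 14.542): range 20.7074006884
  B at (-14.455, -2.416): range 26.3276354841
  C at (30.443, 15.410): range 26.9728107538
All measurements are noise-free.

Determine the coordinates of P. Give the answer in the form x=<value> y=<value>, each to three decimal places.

x=11.819 y=-4.101

eq1: (x − 2.805)² + (y − 14.542)² = 20.7074006884²
eq2: (x + 14.455)² + (y + 2.416)² = 26.3276354841²
eq3: (x − 30.443)² + (y − 15.410)² = 26.9728107538²
eq1−eq3, eq1−eq2 (x²,y² cancel):
  55.276·x + 1.736·y = 646.170483
  -34.520·x − 33.916·y = -268.901655
det = 55.276·-33.916 − 1.736·-34.520 = -1814.814096
x = (646.170483·-33.916 − 1.736·-268.901655) / -1814.814096 = 11.818679
y = (55.276·-268.901655 − 646.170483·-34.520) / -1814.814096 = -4.100694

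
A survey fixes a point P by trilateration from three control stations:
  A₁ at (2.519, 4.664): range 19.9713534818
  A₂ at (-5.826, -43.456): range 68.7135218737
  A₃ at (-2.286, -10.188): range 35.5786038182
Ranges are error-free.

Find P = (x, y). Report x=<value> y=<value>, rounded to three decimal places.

eq1: (x − 2.519)² + (y − 4.664)² = 19.9713534818²
eq2: (x + 5.826)² + (y + 43.456)² = 68.7135218737²
eq3: (x + 2.286)² + (y + 10.188)² = 35.5786038182²
eq1−eq2, eq1−eq3 (x²,y² cancel):
  -16.690·x − 96.240·y = -2428.425173
  -9.610·x − 29.704·y = -786.059207
det = -16.690·-29.704 − -96.240·-9.610 = -429.106640
x = (-2428.425173·-29.704 − -96.240·-786.059207) / -429.106640 = 8.194692
y = (-16.690·-786.059207 − -2428.425173·-9.610) / -429.106640 = 23.811885

x=8.195 y=23.812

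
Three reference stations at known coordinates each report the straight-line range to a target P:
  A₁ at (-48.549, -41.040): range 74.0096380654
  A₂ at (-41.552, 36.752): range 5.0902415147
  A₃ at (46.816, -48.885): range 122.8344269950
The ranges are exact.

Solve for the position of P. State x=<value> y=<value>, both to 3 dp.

eq1: (x + 48.549)² + (y + 41.040)² = 74.0096380654²
eq2: (x + 41.552)² + (y − 36.752)² = 5.0902415147²
eq3: (x − 46.816)² + (y + 48.885)² = 122.8344269950²
eq3−eq1, eq3−eq2 (x²,y² cancel):
  -190.730·x + 15.690·y = 9070.675849
  -176.736·x + 171.274·y = 13558.183024
det = -190.730·171.274 − 15.690·-176.736 = -29894.102180
x = (9070.675849·171.274 − 15.690·13558.183024) / -29894.102180 = -44.853096
y = (-190.730·13558.183024 − 9070.675849·-176.736) / -29894.102180 = 32.877297

x=-44.853 y=32.877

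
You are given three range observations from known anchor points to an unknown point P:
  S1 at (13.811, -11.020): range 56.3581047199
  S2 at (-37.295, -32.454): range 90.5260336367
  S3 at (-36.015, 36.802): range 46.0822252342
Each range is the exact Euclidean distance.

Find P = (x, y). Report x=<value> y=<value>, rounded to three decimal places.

eq1: (x − 13.811)² + (y + 11.020)² = 56.3581047199²
eq2: (x + 37.295)² + (y + 32.454)² = 90.5260336367²
eq3: (x + 36.015)² + (y − 36.802)² = 46.0822252342²
eq1−eq2, eq1−eq3 (x²,y² cancel):
  -102.212·x − 42.868·y = -2886.731778
  -99.652·x + 95.644·y = 3391.947793
det = -102.212·95.644 − -42.868·-99.652 = -14047.846464
x = (-2886.731778·95.644 − -42.868·3391.947793) / -14047.846464 = 9.303387
y = (-102.212·3391.947793 − -2886.731778·-99.652) / -14047.846464 = 45.157552

x=9.303 y=45.158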